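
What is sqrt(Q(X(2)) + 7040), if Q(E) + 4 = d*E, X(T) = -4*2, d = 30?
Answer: 2*sqrt(1699) ≈ 82.438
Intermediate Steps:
X(T) = -8
Q(E) = -4 + 30*E
sqrt(Q(X(2)) + 7040) = sqrt((-4 + 30*(-8)) + 7040) = sqrt((-4 - 240) + 7040) = sqrt(-244 + 7040) = sqrt(6796) = 2*sqrt(1699)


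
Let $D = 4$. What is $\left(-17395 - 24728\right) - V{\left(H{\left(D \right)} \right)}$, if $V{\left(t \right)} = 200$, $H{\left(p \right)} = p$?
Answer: $-42323$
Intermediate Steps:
$\left(-17395 - 24728\right) - V{\left(H{\left(D \right)} \right)} = \left(-17395 - 24728\right) - 200 = -42123 - 200 = -42323$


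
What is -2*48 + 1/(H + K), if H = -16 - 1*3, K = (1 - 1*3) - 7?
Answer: -2689/28 ≈ -96.036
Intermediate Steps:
K = -9 (K = (1 - 3) - 7 = -2 - 7 = -9)
H = -19 (H = -16 - 3 = -19)
-2*48 + 1/(H + K) = -2*48 + 1/(-19 - 9) = -96 + 1/(-28) = -96 - 1/28 = -2689/28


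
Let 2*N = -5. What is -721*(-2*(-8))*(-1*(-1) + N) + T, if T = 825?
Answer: 18129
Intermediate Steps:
N = -5/2 (N = (½)*(-5) = -5/2 ≈ -2.5000)
-721*(-2*(-8))*(-1*(-1) + N) + T = -721*(-2*(-8))*(-1*(-1) - 5/2) + 825 = -11536*(1 - 5/2) + 825 = -11536*(-3)/2 + 825 = -721*(-24) + 825 = 17304 + 825 = 18129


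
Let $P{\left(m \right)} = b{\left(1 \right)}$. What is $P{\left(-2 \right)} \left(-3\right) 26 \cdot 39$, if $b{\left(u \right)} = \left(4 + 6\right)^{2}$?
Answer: $-304200$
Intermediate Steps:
$b{\left(u \right)} = 100$ ($b{\left(u \right)} = 10^{2} = 100$)
$P{\left(m \right)} = 100$
$P{\left(-2 \right)} \left(-3\right) 26 \cdot 39 = 100 \left(-3\right) 26 \cdot 39 = \left(-300\right) 26 \cdot 39 = \left(-7800\right) 39 = -304200$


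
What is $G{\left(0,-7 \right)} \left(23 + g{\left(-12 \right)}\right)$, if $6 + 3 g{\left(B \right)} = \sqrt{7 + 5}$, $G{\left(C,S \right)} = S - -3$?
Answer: $-84 - \frac{8 \sqrt{3}}{3} \approx -88.619$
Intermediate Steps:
$G{\left(C,S \right)} = 3 + S$ ($G{\left(C,S \right)} = S + 3 = 3 + S$)
$g{\left(B \right)} = -2 + \frac{2 \sqrt{3}}{3}$ ($g{\left(B \right)} = -2 + \frac{\sqrt{7 + 5}}{3} = -2 + \frac{\sqrt{12}}{3} = -2 + \frac{2 \sqrt{3}}{3}$)
$G{\left(0,-7 \right)} \left(23 + g{\left(-12 \right)}\right) = \left(3 - 7\right) \left(23 - \left(2 - \frac{2 \sqrt{3}}{3}\right)\right) = - 4 \left(21 + \frac{2 \sqrt{3}}{3}\right) = -84 - \frac{8 \sqrt{3}}{3}$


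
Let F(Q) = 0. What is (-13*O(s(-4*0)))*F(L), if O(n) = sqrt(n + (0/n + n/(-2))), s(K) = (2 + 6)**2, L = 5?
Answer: 0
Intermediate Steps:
s(K) = 64 (s(K) = 8**2 = 64)
O(n) = sqrt(2)*sqrt(n)/2 (O(n) = sqrt(n + (0 + n*(-1/2))) = sqrt(n + (0 - n/2)) = sqrt(n - n/2) = sqrt(n/2) = sqrt(2)*sqrt(n)/2)
(-13*O(s(-4*0)))*F(L) = -13*sqrt(2)*sqrt(64)/2*0 = -13*sqrt(2)*8/2*0 = -52*sqrt(2)*0 = 0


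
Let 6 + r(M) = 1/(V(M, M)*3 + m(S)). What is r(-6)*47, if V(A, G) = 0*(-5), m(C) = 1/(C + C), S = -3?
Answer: -564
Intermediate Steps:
m(C) = 1/(2*C)
V(A, G) = 0
r(M) = -12 (r(M) = -6 + 1/(0*3 + (½)/(-3)) = -6 + 1/(0 + (½)*(-⅓)) = -6 + 1/(0 - ⅙) = -6 + 1/(-⅙) = -6 - 6 = -12)
r(-6)*47 = -12*47 = -564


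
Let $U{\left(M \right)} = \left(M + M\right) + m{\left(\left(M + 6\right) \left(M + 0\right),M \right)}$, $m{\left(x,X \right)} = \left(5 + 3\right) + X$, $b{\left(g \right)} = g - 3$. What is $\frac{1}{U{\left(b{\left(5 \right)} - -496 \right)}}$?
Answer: $\frac{1}{1502} \approx 0.00066578$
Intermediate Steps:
$b{\left(g \right)} = -3 + g$ ($b{\left(g \right)} = g - 3 = -3 + g$)
$m{\left(x,X \right)} = 8 + X$
$U{\left(M \right)} = 8 + 3 M$ ($U{\left(M \right)} = \left(M + M\right) + \left(8 + M\right) = 2 M + \left(8 + M\right) = 8 + 3 M$)
$\frac{1}{U{\left(b{\left(5 \right)} - -496 \right)}} = \frac{1}{8 + 3 \left(\left(-3 + 5\right) - -496\right)} = \frac{1}{8 + 3 \left(2 + 496\right)} = \frac{1}{8 + 3 \cdot 498} = \frac{1}{8 + 1494} = \frac{1}{1502}$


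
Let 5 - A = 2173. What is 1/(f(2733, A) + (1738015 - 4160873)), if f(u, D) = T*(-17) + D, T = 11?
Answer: -1/2425213 ≈ -4.1233e-7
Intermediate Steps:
A = -2168 (A = 5 - 1*2173 = 5 - 2173 = -2168)
f(u, D) = -187 + D (f(u, D) = 11*(-17) + D = -187 + D)
1/(f(2733, A) + (1738015 - 4160873)) = 1/((-187 - 2168) + (1738015 - 4160873)) = 1/(-2355 - 2422858) = 1/(-2425213) = -1/2425213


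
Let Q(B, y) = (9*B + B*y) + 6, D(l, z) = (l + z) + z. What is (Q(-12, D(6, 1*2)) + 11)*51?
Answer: -10761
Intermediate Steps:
D(l, z) = l + 2*z
Q(B, y) = 6 + 9*B + B*y
(Q(-12, D(6, 1*2)) + 11)*51 = ((6 + 9*(-12) - 12*(6 + 2*(1*2))) + 11)*51 = ((6 - 108 - 12*(6 + 2*2)) + 11)*51 = ((6 - 108 - 12*(6 + 4)) + 11)*51 = ((6 - 108 - 12*10) + 11)*51 = ((6 - 108 - 120) + 11)*51 = (-222 + 11)*51 = -211*51 = -10761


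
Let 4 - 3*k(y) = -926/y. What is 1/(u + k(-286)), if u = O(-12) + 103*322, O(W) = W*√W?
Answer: 6103950567/202445493415177 + 4416984*I*√3/202445493415177 ≈ 3.0151e-5 + 3.779e-8*I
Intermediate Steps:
k(y) = 4/3 + 926/(3*y) (k(y) = 4/3 - (-926)/(3*y) = 4/3 + 926/(3*y))
O(W) = W^(3/2)
u = 33166 - 24*I*√3 (u = (-12)^(3/2) + 103*322 = -24*I*√3 + 33166 = 33166 - 24*I*√3 ≈ 33166.0 - 41.569*I)
1/(u + k(-286)) = 1/((33166 - 24*I*√3) + (⅔)*(463 + 2*(-286))/(-286)) = 1/((33166 - 24*I*√3) + (⅔)*(-1/286)*(463 - 572)) = 1/((33166 - 24*I*√3) + (⅔)*(-1/286)*(-109)) = 1/((33166 - 24*I*√3) + 109/429) = 1/(14228323/429 - 24*I*√3)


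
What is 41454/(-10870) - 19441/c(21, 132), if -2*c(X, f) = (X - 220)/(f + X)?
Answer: -32336646183/1081565 ≈ -29898.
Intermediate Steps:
c(X, f) = -(-220 + X)/(2*(X + f)) (c(X, f) = -(X - 220)/(2*(f + X)) = -(-220 + X)/(2*(X + f)))
41454/(-10870) - 19441/c(21, 132) = 41454/(-10870) - 19441*(21 + 132)/(110 - ½*21) = 41454*(-1/10870) - 19441*153/(110 - 21/2) = -20727/5435 - 19441/((1/153)*(199/2)) = -20727/5435 - 19441/199/306 = -20727/5435 - 19441*306/199 = -20727/5435 - 5948946/199 = -32336646183/1081565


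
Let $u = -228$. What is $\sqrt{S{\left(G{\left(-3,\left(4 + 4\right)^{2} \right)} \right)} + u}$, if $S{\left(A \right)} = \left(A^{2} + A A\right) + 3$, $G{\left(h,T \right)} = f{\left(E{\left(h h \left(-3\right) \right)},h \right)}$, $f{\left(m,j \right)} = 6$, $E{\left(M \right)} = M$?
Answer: $3 i \sqrt{17} \approx 12.369 i$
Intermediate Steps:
$G{\left(h,T \right)} = 6$
$S{\left(A \right)} = 3 + 2 A^{2}$ ($S{\left(A \right)} = \left(A^{2} + A^{2}\right) + 3 = 2 A^{2} + 3 = 3 + 2 A^{2}$)
$\sqrt{S{\left(G{\left(-3,\left(4 + 4\right)^{2} \right)} \right)} + u} = \sqrt{\left(3 + 2 \cdot 6^{2}\right) - 228} = \sqrt{\left(3 + 2 \cdot 36\right) - 228} = \sqrt{\left(3 + 72\right) - 228} = \sqrt{75 - 228} = \sqrt{-153} = 3 i \sqrt{17}$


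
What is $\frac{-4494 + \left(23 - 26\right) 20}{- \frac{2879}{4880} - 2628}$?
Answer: $\frac{22223520}{12827519} \approx 1.7325$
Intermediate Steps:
$\frac{-4494 + \left(23 - 26\right) 20}{- \frac{2879}{4880} - 2628} = \frac{-4494 - 60}{\left(-2879\right) \frac{1}{4880} - 2628} = \frac{-4494 - 60}{- \frac{2879}{4880} - 2628} = - \frac{4554}{- \frac{12827519}{4880}} = \left(-4554\right) \left(- \frac{4880}{12827519}\right) = \frac{22223520}{12827519}$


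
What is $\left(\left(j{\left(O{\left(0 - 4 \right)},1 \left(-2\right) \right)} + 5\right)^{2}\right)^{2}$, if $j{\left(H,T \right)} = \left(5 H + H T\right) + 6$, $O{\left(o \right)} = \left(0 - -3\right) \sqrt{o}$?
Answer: $\left(11 + 18 i\right)^{4} \approx -1.1561 \cdot 10^{5} - 1.6078 \cdot 10^{5} i$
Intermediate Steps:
$O{\left(o \right)} = 3 \sqrt{o}$ ($O{\left(o \right)} = \left(0 + 3\right) \sqrt{o} = 3 \sqrt{o}$)
$j{\left(H,T \right)} = 6 + 5 H + H T$
$\left(\left(j{\left(O{\left(0 - 4 \right)},1 \left(-2\right) \right)} + 5\right)^{2}\right)^{2} = \left(\left(\left(6 + 5 \cdot 3 \sqrt{0 - 4} + 3 \sqrt{0 - 4} \cdot 1 \left(-2\right)\right) + 5\right)^{2}\right)^{2} = \left(\left(\left(6 + 5 \cdot 3 \sqrt{-4} + 3 \sqrt{-4} \left(-2\right)\right) + 5\right)^{2}\right)^{2} = \left(\left(\left(6 + 5 \cdot 3 \cdot 2 i + 3 \cdot 2 i \left(-2\right)\right) + 5\right)^{2}\right)^{2} = \left(\left(\left(6 + 5 \cdot 6 i + 6 i \left(-2\right)\right) + 5\right)^{2}\right)^{2} = \left(\left(\left(6 + 30 i - 12 i\right) + 5\right)^{2}\right)^{2} = \left(\left(\left(6 + 18 i\right) + 5\right)^{2}\right)^{2} = \left(\left(11 + 18 i\right)^{2}\right)^{2} = \left(11 + 18 i\right)^{4}$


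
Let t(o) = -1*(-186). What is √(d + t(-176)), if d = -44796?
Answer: I*√44610 ≈ 211.21*I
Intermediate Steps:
t(o) = 186
√(d + t(-176)) = √(-44796 + 186) = √(-44610) = I*√44610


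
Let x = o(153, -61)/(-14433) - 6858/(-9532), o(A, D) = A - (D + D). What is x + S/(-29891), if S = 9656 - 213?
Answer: 11135063873/28959612438 ≈ 0.38450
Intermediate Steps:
o(A, D) = A - 2*D
S = 9443
x = 48180107/68787678 (x = (153 - 2*(-61))/(-14433) - 6858/(-9532) = (153 + 122)*(-1/14433) - 6858*(-1/9532) = 275*(-1/14433) + 3429/4766 = -275/14433 + 3429/4766 = 48180107/68787678 ≈ 0.70042)
x + S/(-29891) = 48180107/68787678 + 9443/(-29891) = 48180107/68787678 + 9443*(-1/29891) = 48180107/68787678 - 133/421 = 11135063873/28959612438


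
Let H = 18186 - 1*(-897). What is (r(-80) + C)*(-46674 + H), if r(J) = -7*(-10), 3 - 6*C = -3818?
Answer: -39004477/2 ≈ -1.9502e+7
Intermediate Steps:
C = 3821/6 (C = ½ - ⅙*(-3818) = ½ + 1909/3 = 3821/6 ≈ 636.83)
r(J) = 70
H = 19083 (H = 18186 + 897 = 19083)
(r(-80) + C)*(-46674 + H) = (70 + 3821/6)*(-46674 + 19083) = (4241/6)*(-27591) = -39004477/2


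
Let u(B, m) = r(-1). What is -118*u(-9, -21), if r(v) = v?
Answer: 118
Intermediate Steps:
u(B, m) = -1
-118*u(-9, -21) = -118*(-1) = 118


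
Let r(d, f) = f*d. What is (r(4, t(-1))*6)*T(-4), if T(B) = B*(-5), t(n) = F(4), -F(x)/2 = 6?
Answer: -5760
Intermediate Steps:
F(x) = -12 (F(x) = -2*6 = -12)
t(n) = -12
T(B) = -5*B
r(d, f) = d*f
(r(4, t(-1))*6)*T(-4) = ((4*(-12))*6)*(-5*(-4)) = -48*6*20 = -288*20 = -5760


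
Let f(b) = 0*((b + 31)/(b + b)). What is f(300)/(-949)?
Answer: 0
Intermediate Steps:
f(b) = 0 (f(b) = 0*((31 + b)/((2*b))) = 0*((31 + b)*(1/(2*b))) = 0*((31 + b)/(2*b)) = 0)
f(300)/(-949) = 0/(-949) = 0*(-1/949) = 0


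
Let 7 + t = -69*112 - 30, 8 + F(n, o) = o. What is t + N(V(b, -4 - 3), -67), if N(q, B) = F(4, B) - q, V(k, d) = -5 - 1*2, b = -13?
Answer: -7833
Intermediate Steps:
V(k, d) = -7 (V(k, d) = -5 - 2 = -7)
F(n, o) = -8 + o
t = -7765 (t = -7 + (-69*112 - 30) = -7 + (-7728 - 30) = -7 - 7758 = -7765)
N(q, B) = -8 + B - q (N(q, B) = (-8 + B) - q = -8 + B - q)
t + N(V(b, -4 - 3), -67) = -7765 + (-8 - 67 - 1*(-7)) = -7765 + (-8 - 67 + 7) = -7765 - 68 = -7833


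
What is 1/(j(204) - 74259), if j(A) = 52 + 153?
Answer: -1/74054 ≈ -1.3504e-5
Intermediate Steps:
j(A) = 205
1/(j(204) - 74259) = 1/(205 - 74259) = 1/(-74054) = -1/74054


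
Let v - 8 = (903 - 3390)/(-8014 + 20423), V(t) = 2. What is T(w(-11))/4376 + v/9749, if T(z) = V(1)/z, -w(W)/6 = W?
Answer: 14097503621/17469807043128 ≈ 0.00080696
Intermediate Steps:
w(W) = -6*W
v = 96785/12409 (v = 8 + (903 - 3390)/(-8014 + 20423) = 8 - 2487/12409 = 96785/12409 ≈ 7.7996)
T(z) = 2/z
T(w(-11))/4376 + v/9749 = (2/((-6*(-11))))/4376 + (96785/12409)/9749 = (2/66)*(1/4376) + (96785/12409)*(1/9749) = (2*(1/66))*(1/4376) + 96785/120975341 = (1/33)*(1/4376) + 96785/120975341 = 1/144408 + 96785/120975341 = 14097503621/17469807043128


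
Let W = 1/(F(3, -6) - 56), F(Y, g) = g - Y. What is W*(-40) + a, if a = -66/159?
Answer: 138/689 ≈ 0.20029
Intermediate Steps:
a = -22/53 (a = -66*1/159 = -22/53 ≈ -0.41509)
W = -1/65 (W = 1/((-6 - 1*3) - 56) = 1/((-6 - 3) - 56) = 1/(-9 - 56) = 1/(-65) = -1/65 ≈ -0.015385)
W*(-40) + a = -1/65*(-40) - 22/53 = 8/13 - 22/53 = 138/689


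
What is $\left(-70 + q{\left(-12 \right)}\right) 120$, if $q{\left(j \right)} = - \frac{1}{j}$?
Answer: $-8390$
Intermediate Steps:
$\left(-70 + q{\left(-12 \right)}\right) 120 = \left(-70 - \frac{1}{-12}\right) 120 = \left(-70 - - \frac{1}{12}\right) 120 = \left(-70 + \frac{1}{12}\right) 120 = \left(- \frac{839}{12}\right) 120 = -8390$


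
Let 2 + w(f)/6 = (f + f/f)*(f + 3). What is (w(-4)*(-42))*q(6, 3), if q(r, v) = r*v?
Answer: -4536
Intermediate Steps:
w(f) = -12 + 6*(1 + f)*(3 + f) (w(f) = -12 + 6*((f + f/f)*(f + 3)) = -12 + 6*((f + 1)*(3 + f)) = -12 + 6*((1 + f)*(3 + f)) = -12 + 6*(1 + f)*(3 + f))
(w(-4)*(-42))*q(6, 3) = ((6 + 6*(-4)² + 24*(-4))*(-42))*(6*3) = ((6 + 6*16 - 96)*(-42))*18 = ((6 + 96 - 96)*(-42))*18 = (6*(-42))*18 = -252*18 = -4536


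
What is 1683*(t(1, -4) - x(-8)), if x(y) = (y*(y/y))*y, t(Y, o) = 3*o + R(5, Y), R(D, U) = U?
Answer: -126225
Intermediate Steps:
t(Y, o) = Y + 3*o (t(Y, o) = 3*o + Y = Y + 3*o)
x(y) = y² (x(y) = (y*1)*y = y*y = y²)
1683*(t(1, -4) - x(-8)) = 1683*((1 + 3*(-4)) - 1*(-8)²) = 1683*((1 - 12) - 1*64) = 1683*(-11 - 64) = 1683*(-75) = -126225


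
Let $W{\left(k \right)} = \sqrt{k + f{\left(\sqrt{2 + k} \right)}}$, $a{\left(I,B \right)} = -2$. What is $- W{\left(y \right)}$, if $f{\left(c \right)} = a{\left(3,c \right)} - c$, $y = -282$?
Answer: $- \sqrt{-284 - 2 i \sqrt{70}} \approx -0.49625 + 16.86 i$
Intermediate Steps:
$f{\left(c \right)} = -2 - c$
$W{\left(k \right)} = \sqrt{-2 + k - \sqrt{2 + k}}$ ($W{\left(k \right)} = \sqrt{k - \left(2 + \sqrt{2 + k}\right)} = \sqrt{-2 + k - \sqrt{2 + k}}$)
$- W{\left(y \right)} = - \sqrt{-2 - 282 - \sqrt{2 - 282}} = - \sqrt{-2 - 282 - \sqrt{-280}} = - \sqrt{-2 - 282 - 2 i \sqrt{70}} = - \sqrt{-284 - 2 i \sqrt{70}}$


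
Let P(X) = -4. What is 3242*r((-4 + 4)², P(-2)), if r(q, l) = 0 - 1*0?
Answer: 0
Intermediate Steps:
r(q, l) = 0 (r(q, l) = 0 + 0 = 0)
3242*r((-4 + 4)², P(-2)) = 3242*0 = 0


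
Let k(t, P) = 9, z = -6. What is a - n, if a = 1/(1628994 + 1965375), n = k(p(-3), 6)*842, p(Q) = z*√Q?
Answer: -27238128281/3594369 ≈ -7578.0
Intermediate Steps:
p(Q) = -6*√Q
n = 7578 (n = 9*842 = 7578)
a = 1/3594369 ≈ 2.7821e-7
a - n = 1/3594369 - 1*7578 = 1/3594369 - 7578 = -27238128281/3594369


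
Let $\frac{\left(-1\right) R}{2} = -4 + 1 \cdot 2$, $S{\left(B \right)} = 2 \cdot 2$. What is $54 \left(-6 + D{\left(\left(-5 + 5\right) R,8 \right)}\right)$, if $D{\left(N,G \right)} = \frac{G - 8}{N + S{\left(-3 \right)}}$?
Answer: $-324$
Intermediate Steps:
$S{\left(B \right)} = 4$
$R = 4$ ($R = - 2 \left(-4 + 1 \cdot 2\right) = - 2 \left(-4 + 2\right) = \left(-2\right) \left(-2\right) = 4$)
$D{\left(N,G \right)} = \frac{-8 + G}{4 + N}$ ($D{\left(N,G \right)} = \frac{G - 8}{N + 4} = \frac{-8 + G}{4 + N}$)
$54 \left(-6 + D{\left(\left(-5 + 5\right) R,8 \right)}\right) = 54 \left(-6 + \frac{-8 + 8}{4 + \left(-5 + 5\right) 4}\right) = 54 \left(-6 + \frac{1}{4 + 0 \cdot 4} \cdot 0\right) = 54 \left(-6 + \frac{1}{4 + 0} \cdot 0\right) = 54 \left(-6 + \frac{1}{4} \cdot 0\right) = 54 \left(-6 + 0\right) = 54 \left(-6\right) = -324$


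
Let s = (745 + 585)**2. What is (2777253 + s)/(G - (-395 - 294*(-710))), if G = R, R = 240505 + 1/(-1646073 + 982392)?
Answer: 3017195369193/21343980959 ≈ 141.36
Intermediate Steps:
s = 1768900 (s = 1330**2 = 1768900)
R = 159618598904/663681 (R = 240505 + 1/(-663681) = 240505 - 1/663681 = 159618598904/663681 ≈ 2.4051e+5)
G = 159618598904/663681 ≈ 2.4051e+5
(2777253 + s)/(G - (-395 - 294*(-710))) = (2777253 + 1768900)/(159618598904/663681 - (-395 - 294*(-710))) = 4546153/(159618598904/663681 - (-395 + 208740)) = 4546153/(159618598904/663681 - 1*208345) = 4546153/(159618598904/663681 - 208345) = 4546153/(21343980959/663681) = 4546153*(663681/21343980959) = 3017195369193/21343980959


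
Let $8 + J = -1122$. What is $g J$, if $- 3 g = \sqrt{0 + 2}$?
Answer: $\frac{1130 \sqrt{2}}{3} \approx 532.69$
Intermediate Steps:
$g = - \frac{\sqrt{2}}{3}$ ($g = - \frac{\sqrt{0 + 2}}{3} = - \frac{\sqrt{2}}{3} \approx -0.4714$)
$J = -1130$ ($J = -8 - 1122 = -1130$)
$g J = - \frac{\sqrt{2}}{3} \left(-1130\right) = \frac{1130 \sqrt{2}}{3}$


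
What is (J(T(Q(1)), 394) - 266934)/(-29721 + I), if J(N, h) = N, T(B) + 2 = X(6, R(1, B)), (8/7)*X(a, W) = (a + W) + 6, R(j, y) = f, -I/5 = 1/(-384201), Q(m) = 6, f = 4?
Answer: 51275849661/5709418958 ≈ 8.9809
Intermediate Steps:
I = 5/384201 (I = -5/(-384201) = -5*(-1/384201) = 5/384201 ≈ 1.3014e-5)
R(j, y) = 4
X(a, W) = 21/4 + 7*W/8 + 7*a/8 (X(a, W) = 7*((a + W) + 6)/8 = 7*((W + a) + 6)/8 = 7*(6 + W + a)/8 = 21/4 + 7*W/8 + 7*a/8)
T(B) = 12 (T(B) = -2 + (21/4 + (7/8)*4 + (7/8)*6) = -2 + (21/4 + 7/2 + 21/4) = -2 + 14 = 12)
(J(T(Q(1)), 394) - 266934)/(-29721 + I) = (12 - 266934)/(-29721 + 5/384201) = -266922/(-11418837916/384201) = -266922*(-384201/11418837916) = 51275849661/5709418958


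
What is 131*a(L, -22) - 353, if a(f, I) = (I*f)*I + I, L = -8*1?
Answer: -510467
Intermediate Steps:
L = -8
a(f, I) = I + f*I**2 (a(f, I) = f*I**2 + I = I + f*I**2)
131*a(L, -22) - 353 = 131*(-22*(1 - 22*(-8))) - 353 = 131*(-22*(1 + 176)) - 353 = 131*(-22*177) - 353 = 131*(-3894) - 353 = -510114 - 353 = -510467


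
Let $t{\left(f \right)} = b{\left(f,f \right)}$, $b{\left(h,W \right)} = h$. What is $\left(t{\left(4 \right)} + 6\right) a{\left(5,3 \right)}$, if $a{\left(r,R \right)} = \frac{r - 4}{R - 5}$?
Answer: $-5$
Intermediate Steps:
$a{\left(r,R \right)} = \frac{-4 + r}{-5 + R}$
$t{\left(f \right)} = f$
$\left(t{\left(4 \right)} + 6\right) a{\left(5,3 \right)} = \left(4 + 6\right) \frac{-4 + 5}{-5 + 3} = 10 \frac{1}{-2} \cdot 1 = 10 \left(\left(- \frac{1}{2}\right) 1\right) = 10 \left(- \frac{1}{2}\right) = -5$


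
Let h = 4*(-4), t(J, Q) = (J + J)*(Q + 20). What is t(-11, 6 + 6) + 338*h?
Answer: -6112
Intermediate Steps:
t(J, Q) = 2*J*(20 + Q) (t(J, Q) = (2*J)*(20 + Q) = 2*J*(20 + Q))
h = -16
t(-11, 6 + 6) + 338*h = 2*(-11)*(20 + (6 + 6)) + 338*(-16) = 2*(-11)*(20 + 12) - 5408 = 2*(-11)*32 - 5408 = -704 - 5408 = -6112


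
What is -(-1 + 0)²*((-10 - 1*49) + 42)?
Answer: 17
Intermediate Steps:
-(-1 + 0)²*((-10 - 1*49) + 42) = -(-1)²*((-10 - 49) + 42) = -(-59 + 42) = -(-17) = -1*(-17) = 17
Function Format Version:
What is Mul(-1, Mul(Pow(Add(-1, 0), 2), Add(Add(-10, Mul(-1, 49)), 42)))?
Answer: 17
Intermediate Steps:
Mul(-1, Mul(Pow(Add(-1, 0), 2), Add(Add(-10, Mul(-1, 49)), 42))) = Mul(-1, Mul(Pow(-1, 2), Add(Add(-10, -49), 42))) = Mul(-1, Mul(1, Add(-59, 42))) = Mul(-1, Mul(1, -17)) = Mul(-1, -17) = 17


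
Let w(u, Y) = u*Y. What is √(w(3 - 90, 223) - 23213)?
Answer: I*√42614 ≈ 206.43*I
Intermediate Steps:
w(u, Y) = Y*u
√(w(3 - 90, 223) - 23213) = √(223*(3 - 90) - 23213) = √(223*(-87) - 23213) = √(-19401 - 23213) = √(-42614) = I*√42614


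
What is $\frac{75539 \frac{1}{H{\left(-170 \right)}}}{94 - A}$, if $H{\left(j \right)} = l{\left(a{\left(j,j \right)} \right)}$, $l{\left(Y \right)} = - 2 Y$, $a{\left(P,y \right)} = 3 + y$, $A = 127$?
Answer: $- \frac{75539}{11022} \approx -6.8535$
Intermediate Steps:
$H{\left(j \right)} = -6 - 2 j$ ($H{\left(j \right)} = - 2 \left(3 + j\right) = -6 - 2 j$)
$\frac{75539 \frac{1}{H{\left(-170 \right)}}}{94 - A} = \frac{75539 \frac{1}{-6 - -340}}{94 - 127} = \frac{75539 \frac{1}{-6 + 340}}{94 - 127} = \frac{75539 \cdot \frac{1}{334}}{-33} = 75539 \cdot \frac{1}{334} \left(- \frac{1}{33}\right) = \frac{75539}{334} \left(- \frac{1}{33}\right) = - \frac{75539}{11022}$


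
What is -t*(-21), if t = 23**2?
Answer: 11109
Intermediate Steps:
t = 529
-t*(-21) = -529*(-21) = -1*(-11109) = 11109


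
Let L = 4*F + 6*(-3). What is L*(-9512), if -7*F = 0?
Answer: 171216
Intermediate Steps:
F = 0 (F = -⅐*0 = 0)
L = -18 (L = 4*0 + 6*(-3) = 0 - 18 = -18)
L*(-9512) = -18*(-9512) = 171216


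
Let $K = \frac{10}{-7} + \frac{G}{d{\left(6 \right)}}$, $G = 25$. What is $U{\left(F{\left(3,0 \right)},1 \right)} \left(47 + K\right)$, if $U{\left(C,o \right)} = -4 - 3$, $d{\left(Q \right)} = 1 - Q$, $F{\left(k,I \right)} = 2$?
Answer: $-284$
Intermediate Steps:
$U{\left(C,o \right)} = -7$
$K = - \frac{45}{7}$ ($K = \frac{10}{-7} + \frac{25}{1 - 6} = 10 \left(- \frac{1}{7}\right) + \frac{25}{1 - 6} = - \frac{10}{7} + \frac{25}{-5} = - \frac{10}{7} + 25 \left(- \frac{1}{5}\right) = - \frac{10}{7} - 5 = - \frac{45}{7} \approx -6.4286$)
$U{\left(F{\left(3,0 \right)},1 \right)} \left(47 + K\right) = - 7 \left(47 - \frac{45}{7}\right) = \left(-7\right) \frac{284}{7} = -284$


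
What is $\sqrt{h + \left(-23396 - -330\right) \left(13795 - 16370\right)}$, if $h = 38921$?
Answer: $\sqrt{59433871} \approx 7709.3$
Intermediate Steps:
$\sqrt{h + \left(-23396 - -330\right) \left(13795 - 16370\right)} = \sqrt{38921 + \left(-23396 - -330\right) \left(13795 - 16370\right)} = \sqrt{38921 + \left(-23396 + 330\right) \left(-2575\right)} = \sqrt{38921 - -59394950} = \sqrt{38921 + 59394950} = \sqrt{59433871}$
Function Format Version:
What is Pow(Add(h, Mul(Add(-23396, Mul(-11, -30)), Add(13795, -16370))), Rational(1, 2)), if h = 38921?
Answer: Pow(59433871, Rational(1, 2)) ≈ 7709.3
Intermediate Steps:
Pow(Add(h, Mul(Add(-23396, Mul(-11, -30)), Add(13795, -16370))), Rational(1, 2)) = Pow(Add(38921, Mul(Add(-23396, Mul(-11, -30)), Add(13795, -16370))), Rational(1, 2)) = Pow(Add(38921, Mul(Add(-23396, 330), -2575)), Rational(1, 2)) = Pow(Add(38921, Mul(-23066, -2575)), Rational(1, 2)) = Pow(Add(38921, 59394950), Rational(1, 2)) = Pow(59433871, Rational(1, 2))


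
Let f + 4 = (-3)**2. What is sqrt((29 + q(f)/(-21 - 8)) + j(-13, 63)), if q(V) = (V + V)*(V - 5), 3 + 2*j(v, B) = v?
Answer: sqrt(21) ≈ 4.5826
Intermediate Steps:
f = 5 (f = -4 + (-3)**2 = -4 + 9 = 5)
j(v, B) = -3/2 + v/2
q(V) = 2*V*(-5 + V) (q(V) = (2*V)*(-5 + V) = 2*V*(-5 + V))
sqrt((29 + q(f)/(-21 - 8)) + j(-13, 63)) = sqrt((29 + (2*5*(-5 + 5))/(-21 - 8)) + (-3/2 + (1/2)*(-13))) = sqrt((29 + (2*5*0)/(-29)) + (-3/2 - 13/2)) = sqrt((29 + 0*(-1/29)) - 8) = sqrt((29 + 0) - 8) = sqrt(29 - 8) = sqrt(21)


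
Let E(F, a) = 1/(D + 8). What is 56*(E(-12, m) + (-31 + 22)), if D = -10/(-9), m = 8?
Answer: -20412/41 ≈ -497.85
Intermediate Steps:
D = 10/9 (D = -10*(-⅑) = 10/9 ≈ 1.1111)
E(F, a) = 9/82 (E(F, a) = 1/(10/9 + 8) = 1/(82/9) = 9/82)
56*(E(-12, m) + (-31 + 22)) = 56*(9/82 + (-31 + 22)) = 56*(9/82 - 9) = 56*(-729/82) = -20412/41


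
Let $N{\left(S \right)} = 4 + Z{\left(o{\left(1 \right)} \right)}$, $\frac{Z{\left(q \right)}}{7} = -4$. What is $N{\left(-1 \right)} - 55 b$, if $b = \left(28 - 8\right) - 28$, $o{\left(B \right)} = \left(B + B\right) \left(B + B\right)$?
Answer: $416$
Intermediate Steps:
$o{\left(B \right)} = 4 B^{2}$ ($o{\left(B \right)} = 2 B 2 B = 4 B^{2}$)
$Z{\left(q \right)} = -28$ ($Z{\left(q \right)} = 7 \left(-4\right) = -28$)
$N{\left(S \right)} = -24$ ($N{\left(S \right)} = 4 - 28 = -24$)
$b = -8$ ($b = 20 - 28 = -8$)
$N{\left(-1 \right)} - 55 b = -24 - -440 = -24 + 440 = 416$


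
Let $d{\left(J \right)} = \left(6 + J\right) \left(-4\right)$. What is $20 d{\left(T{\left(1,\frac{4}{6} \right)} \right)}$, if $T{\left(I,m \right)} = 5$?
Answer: $-880$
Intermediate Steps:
$d{\left(J \right)} = -24 - 4 J$
$20 d{\left(T{\left(1,\frac{4}{6} \right)} \right)} = 20 \left(-24 - 20\right) = 20 \left(-44\right) = -880$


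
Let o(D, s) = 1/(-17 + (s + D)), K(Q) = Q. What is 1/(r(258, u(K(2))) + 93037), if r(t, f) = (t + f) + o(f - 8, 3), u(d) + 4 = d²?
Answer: 22/2052489 ≈ 1.0719e-5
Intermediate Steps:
o(D, s) = 1/(-17 + D + s) (o(D, s) = 1/(-17 + (D + s)) = 1/(-17 + D + s))
u(d) = -4 + d²
r(t, f) = f + t + 1/(-22 + f) (r(t, f) = (t + f) + 1/(-17 + (f - 8) + 3) = (f + t) + 1/(-17 + (-8 + f) + 3) = (f + t) + 1/(-22 + f) = f + t + 1/(-22 + f))
1/(r(258, u(K(2))) + 93037) = 1/((1 + (-22 + (-4 + 2²))*((-4 + 2²) + 258))/(-22 + (-4 + 2²)) + 93037) = 1/((1 + (-22 + (-4 + 4))*((-4 + 4) + 258))/(-22 + (-4 + 4)) + 93037) = 1/((1 + (-22 + 0)*(0 + 258))/(-22 + 0) + 93037) = 1/((1 - 22*258)/(-22) + 93037) = 1/(-(1 - 5676)/22 + 93037) = 1/(-1/22*(-5675) + 93037) = 1/(5675/22 + 93037) = 1/(2052489/22) = 22/2052489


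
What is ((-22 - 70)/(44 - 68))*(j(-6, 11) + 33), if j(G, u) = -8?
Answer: 575/6 ≈ 95.833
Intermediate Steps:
((-22 - 70)/(44 - 68))*(j(-6, 11) + 33) = ((-22 - 70)/(44 - 68))*(-8 + 33) = -92/(-24)*25 = -92*(-1/24)*25 = (23/6)*25 = 575/6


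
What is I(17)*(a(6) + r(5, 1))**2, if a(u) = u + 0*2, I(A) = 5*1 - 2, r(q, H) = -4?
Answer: 12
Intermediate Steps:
I(A) = 3 (I(A) = 5 - 2 = 3)
a(u) = u (a(u) = u + 0 = u)
I(17)*(a(6) + r(5, 1))**2 = 3*(6 - 4)**2 = 3*2**2 = 3*4 = 12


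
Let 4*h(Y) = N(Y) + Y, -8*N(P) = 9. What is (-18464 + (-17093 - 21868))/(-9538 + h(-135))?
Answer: 367520/61261 ≈ 5.9993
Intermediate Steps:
N(P) = -9/8 (N(P) = -⅛*9 = -9/8)
h(Y) = -9/32 + Y/4 (h(Y) = (-9/8 + Y)/4 = -9/32 + Y/4)
(-18464 + (-17093 - 21868))/(-9538 + h(-135)) = (-18464 + (-17093 - 21868))/(-9538 + (-9/32 + (¼)*(-135))) = (-18464 - 38961)/(-9538 + (-9/32 - 135/4)) = -57425/(-9538 - 1089/32) = -57425/(-306305/32) = -57425*(-32/306305) = 367520/61261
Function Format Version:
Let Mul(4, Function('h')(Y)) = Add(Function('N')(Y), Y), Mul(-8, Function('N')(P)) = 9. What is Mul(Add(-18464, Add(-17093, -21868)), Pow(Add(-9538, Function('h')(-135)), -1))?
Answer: Rational(367520, 61261) ≈ 5.9993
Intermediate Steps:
Function('N')(P) = Rational(-9, 8) (Function('N')(P) = Mul(Rational(-1, 8), 9) = Rational(-9, 8))
Function('h')(Y) = Add(Rational(-9, 32), Mul(Rational(1, 4), Y)) (Function('h')(Y) = Mul(Rational(1, 4), Add(Rational(-9, 8), Y)) = Add(Rational(-9, 32), Mul(Rational(1, 4), Y)))
Mul(Add(-18464, Add(-17093, -21868)), Pow(Add(-9538, Function('h')(-135)), -1)) = Mul(Add(-18464, Add(-17093, -21868)), Pow(Add(-9538, Add(Rational(-9, 32), Mul(Rational(1, 4), -135))), -1)) = Mul(Add(-18464, -38961), Pow(Add(-9538, Add(Rational(-9, 32), Rational(-135, 4))), -1)) = Mul(-57425, Pow(Add(-9538, Rational(-1089, 32)), -1)) = Mul(-57425, Pow(Rational(-306305, 32), -1)) = Mul(-57425, Rational(-32, 306305)) = Rational(367520, 61261)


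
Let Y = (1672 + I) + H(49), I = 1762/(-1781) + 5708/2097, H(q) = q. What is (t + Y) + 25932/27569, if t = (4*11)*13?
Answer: 236370591230639/102963515733 ≈ 2295.7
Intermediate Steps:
t = 572 (t = 44*13 = 572)
I = 6471034/3734757 (I = 1762*(-1/1781) + 5708*(1/2097) = -1762/1781 + 5708/2097 = 6471034/3734757 ≈ 1.7327)
Y = 6433987831/3734757 (Y = (1672 + 6471034/3734757) + 49 = 6250984738/3734757 + 49 = 6433987831/3734757 ≈ 1722.7)
(t + Y) + 25932/27569 = (572 + 6433987831/3734757) + 25932/27569 = 8570268835/3734757 + 25932*(1/27569) = 8570268835/3734757 + 25932/27569 = 236370591230639/102963515733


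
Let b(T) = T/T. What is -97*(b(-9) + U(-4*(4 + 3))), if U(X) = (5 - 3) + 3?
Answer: -582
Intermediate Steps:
U(X) = 5 (U(X) = 2 + 3 = 5)
b(T) = 1
-97*(b(-9) + U(-4*(4 + 3))) = -97*(1 + 5) = -97*6 = -582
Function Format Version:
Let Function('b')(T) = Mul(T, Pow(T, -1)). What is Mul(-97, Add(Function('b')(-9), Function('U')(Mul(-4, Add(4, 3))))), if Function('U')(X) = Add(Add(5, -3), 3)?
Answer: -582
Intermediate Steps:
Function('U')(X) = 5 (Function('U')(X) = Add(2, 3) = 5)
Function('b')(T) = 1
Mul(-97, Add(Function('b')(-9), Function('U')(Mul(-4, Add(4, 3))))) = Mul(-97, Add(1, 5)) = Mul(-97, 6) = -582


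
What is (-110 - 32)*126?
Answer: -17892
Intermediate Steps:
(-110 - 32)*126 = -142*126 = -17892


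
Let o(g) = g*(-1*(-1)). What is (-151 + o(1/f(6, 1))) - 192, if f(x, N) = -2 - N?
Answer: -1030/3 ≈ -343.33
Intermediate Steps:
o(g) = g (o(g) = g*1 = g)
(-151 + o(1/f(6, 1))) - 192 = (-151 + 1/(-2 - 1*1)) - 192 = (-151 + 1/(-2 - 1)) - 192 = (-151 + 1/(-3)) - 192 = (-151 - 1/3) - 192 = -454/3 - 192 = -1030/3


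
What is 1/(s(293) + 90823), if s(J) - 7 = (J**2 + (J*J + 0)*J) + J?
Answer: 1/25330729 ≈ 3.9478e-8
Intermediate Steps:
s(J) = 7 + J + J**2 + J**3 (s(J) = 7 + ((J**2 + (J*J + 0)*J) + J) = 7 + ((J**2 + (J**2 + 0)*J) + J) = 7 + ((J**2 + J**2*J) + J) = 7 + ((J**2 + J**3) + J) = 7 + (J + J**2 + J**3) = 7 + J + J**2 + J**3)
1/(s(293) + 90823) = 1/((7 + 293 + 293**2 + 293**3) + 90823) = 1/((7 + 293 + 85849 + 25153757) + 90823) = 1/(25239906 + 90823) = 1/25330729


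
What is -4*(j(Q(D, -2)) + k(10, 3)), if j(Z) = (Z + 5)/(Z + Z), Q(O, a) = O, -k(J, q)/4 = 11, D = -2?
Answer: 179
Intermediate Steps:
k(J, q) = -44 (k(J, q) = -4*11 = -44)
j(Z) = (5 + Z)/(2*Z) (j(Z) = (5 + Z)/((2*Z)) = (5 + Z)*(1/(2*Z)) = (5 + Z)/(2*Z))
-4*(j(Q(D, -2)) + k(10, 3)) = -4*((½)*(5 - 2)/(-2) - 44) = -4*((½)*(-½)*3 - 44) = -4*(-¾ - 44) = -4*(-179/4) = 179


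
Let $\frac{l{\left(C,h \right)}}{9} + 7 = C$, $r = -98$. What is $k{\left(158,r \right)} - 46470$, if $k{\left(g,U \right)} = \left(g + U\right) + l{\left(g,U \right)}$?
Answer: $-45051$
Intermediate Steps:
$l{\left(C,h \right)} = -63 + 9 C$
$k{\left(g,U \right)} = -63 + U + 10 g$ ($k{\left(g,U \right)} = \left(g + U\right) + \left(-63 + 9 g\right) = \left(U + g\right) + \left(-63 + 9 g\right) = -63 + U + 10 g$)
$k{\left(158,r \right)} - 46470 = \left(-63 - 98 + 10 \cdot 158\right) - 46470 = \left(-63 - 98 + 1580\right) - 46470 = 1419 - 46470 = -45051$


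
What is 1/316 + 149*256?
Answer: 12053505/316 ≈ 38144.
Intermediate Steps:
1/316 + 149*256 = 1/316 + 38144 = 12053505/316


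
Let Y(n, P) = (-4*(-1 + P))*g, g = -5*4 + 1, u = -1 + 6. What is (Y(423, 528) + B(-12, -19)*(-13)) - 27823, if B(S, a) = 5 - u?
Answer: 12229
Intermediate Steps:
u = 5
g = -19 (g = -20 + 1 = -19)
B(S, a) = 0 (B(S, a) = 5 - 1*5 = 5 - 5 = 0)
Y(n, P) = -76 + 76*P (Y(n, P) = -4*(-1 + P)*(-19) = (4 - 4*P)*(-19) = -76 + 76*P)
(Y(423, 528) + B(-12, -19)*(-13)) - 27823 = ((-76 + 76*528) + 0*(-13)) - 27823 = ((-76 + 40128) + 0) - 27823 = (40052 + 0) - 27823 = 40052 - 27823 = 12229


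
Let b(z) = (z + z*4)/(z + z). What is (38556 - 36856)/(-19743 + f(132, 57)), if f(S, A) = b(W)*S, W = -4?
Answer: -1700/19413 ≈ -0.087570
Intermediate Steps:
b(z) = 5/2 (b(z) = (z + 4*z)/((2*z)) = (5*z)*(1/(2*z)) = 5/2)
f(S, A) = 5*S/2
(38556 - 36856)/(-19743 + f(132, 57)) = (38556 - 36856)/(-19743 + (5/2)*132) = 1700/(-19743 + 330) = 1700/(-19413) = 1700*(-1/19413) = -1700/19413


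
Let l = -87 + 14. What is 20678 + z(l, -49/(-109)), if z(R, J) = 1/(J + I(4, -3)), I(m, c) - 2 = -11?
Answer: 19271787/932 ≈ 20678.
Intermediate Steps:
l = -73
I(m, c) = -9 (I(m, c) = 2 - 11 = -9)
z(R, J) = 1/(-9 + J) (z(R, J) = 1/(J - 9) = 1/(-9 + J))
20678 + z(l, -49/(-109)) = 20678 + 1/(-9 - 49/(-109)) = 20678 + 1/(-9 - 49*(-1/109)) = 20678 + 1/(-9 + 49/109) = 20678 + 1/(-932/109) = 20678 - 109/932 = 19271787/932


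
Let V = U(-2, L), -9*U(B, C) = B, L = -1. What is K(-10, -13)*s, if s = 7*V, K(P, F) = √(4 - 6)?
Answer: 14*I*√2/9 ≈ 2.1999*I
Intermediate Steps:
K(P, F) = I*√2 (K(P, F) = √(-2) = I*√2)
U(B, C) = -B/9
V = 2/9 (V = -⅑*(-2) = 2/9 ≈ 0.22222)
s = 14/9 (s = 7*(2/9) = 14/9 ≈ 1.5556)
K(-10, -13)*s = (I*√2)*(14/9) = 14*I*√2/9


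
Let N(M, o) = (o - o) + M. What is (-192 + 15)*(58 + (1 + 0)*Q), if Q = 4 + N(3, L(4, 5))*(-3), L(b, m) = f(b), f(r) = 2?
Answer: -9381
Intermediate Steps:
L(b, m) = 2
N(M, o) = M (N(M, o) = 0 + M = M)
Q = -5 (Q = 4 + 3*(-3) = 4 - 9 = -5)
(-192 + 15)*(58 + (1 + 0)*Q) = (-192 + 15)*(58 + (1 + 0)*(-5)) = -177*(58 + 1*(-5)) = -177*(58 - 5) = -177*53 = -9381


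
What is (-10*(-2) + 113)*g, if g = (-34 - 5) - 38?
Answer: -10241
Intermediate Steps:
g = -77 (g = -39 - 38 = -77)
(-10*(-2) + 113)*g = (-10*(-2) + 113)*(-77) = (20 + 113)*(-77) = 133*(-77) = -10241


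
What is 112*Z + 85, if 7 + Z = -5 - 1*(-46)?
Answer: 3893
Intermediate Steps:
Z = 34 (Z = -7 + (-5 - 1*(-46)) = -7 + (-5 + 46) = -7 + 41 = 34)
112*Z + 85 = 112*34 + 85 = 3808 + 85 = 3893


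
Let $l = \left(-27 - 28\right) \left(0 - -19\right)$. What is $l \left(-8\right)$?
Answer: $8360$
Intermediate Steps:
$l = -1045$ ($l = - 55 \left(0 + 19\right) = \left(-55\right) 19 = -1045$)
$l \left(-8\right) = \left(-1045\right) \left(-8\right) = 8360$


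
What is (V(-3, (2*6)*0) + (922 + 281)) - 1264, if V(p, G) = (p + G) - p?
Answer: -61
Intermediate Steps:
V(p, G) = G (V(p, G) = (G + p) - p = G)
(V(-3, (2*6)*0) + (922 + 281)) - 1264 = ((2*6)*0 + (922 + 281)) - 1264 = (12*0 + 1203) - 1264 = (0 + 1203) - 1264 = 1203 - 1264 = -61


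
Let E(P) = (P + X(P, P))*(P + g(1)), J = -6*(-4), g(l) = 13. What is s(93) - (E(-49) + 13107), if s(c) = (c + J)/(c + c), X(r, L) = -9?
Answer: -942051/62 ≈ -15194.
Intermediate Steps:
J = 24
E(P) = (-9 + P)*(13 + P) (E(P) = (P - 9)*(P + 13) = (-9 + P)*(13 + P))
s(c) = (24 + c)/(2*c) (s(c) = (c + 24)/(c + c) = (24 + c)/((2*c)) = (24 + c)*(1/(2*c)) = (24 + c)/(2*c))
s(93) - (E(-49) + 13107) = (½)*(24 + 93)/93 - ((-117 + (-49)² + 4*(-49)) + 13107) = (½)*(1/93)*117 - ((-117 + 2401 - 196) + 13107) = 39/62 - (2088 + 13107) = 39/62 - 1*15195 = 39/62 - 15195 = -942051/62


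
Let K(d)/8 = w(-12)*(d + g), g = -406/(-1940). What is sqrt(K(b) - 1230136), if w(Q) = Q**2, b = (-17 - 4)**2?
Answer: 2*I*sqrt(42450050830)/485 ≈ 849.63*I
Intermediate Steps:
b = 441 (b = (-21)**2 = 441)
g = 203/970 (g = -406*(-1/1940) = 203/970 ≈ 0.20928)
K(d) = 116928/485 + 1152*d (K(d) = 8*((-12)**2*(d + 203/970)) = 8*(144*(203/970 + d)) = 8*(14616/485 + 144*d) = 116928/485 + 1152*d)
sqrt(K(b) - 1230136) = sqrt((116928/485 + 1152*441) - 1230136) = sqrt((116928/485 + 508032) - 1230136) = sqrt(246512448/485 - 1230136) = sqrt(-350103512/485) = 2*I*sqrt(42450050830)/485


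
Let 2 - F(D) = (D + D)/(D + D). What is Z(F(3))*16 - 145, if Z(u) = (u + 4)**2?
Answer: 255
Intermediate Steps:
F(D) = 1 (F(D) = 2 - (D + D)/(D + D) = 2 - 2*D/(2*D) = 2 - 2*D*1/(2*D) = 2 - 1*1 = 2 - 1 = 1)
Z(u) = (4 + u)**2
Z(F(3))*16 - 145 = (4 + 1)**2*16 - 145 = 5**2*16 - 145 = 25*16 - 145 = 400 - 145 = 255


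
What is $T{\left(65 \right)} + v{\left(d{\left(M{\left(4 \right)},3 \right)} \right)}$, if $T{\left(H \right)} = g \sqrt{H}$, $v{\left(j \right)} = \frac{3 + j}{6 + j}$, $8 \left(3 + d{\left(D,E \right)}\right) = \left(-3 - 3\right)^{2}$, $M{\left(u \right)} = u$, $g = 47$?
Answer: $\frac{3}{5} + 47 \sqrt{65} \approx 379.53$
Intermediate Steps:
$d{\left(D,E \right)} = \frac{3}{2}$ ($d{\left(D,E \right)} = -3 + \frac{\left(-3 - 3\right)^{2}}{8} = -3 + \frac{\left(-6\right)^{2}}{8} = -3 + \frac{1}{8} \cdot 36 = -3 + \frac{9}{2} = \frac{3}{2}$)
$v{\left(j \right)} = \frac{3 + j}{6 + j}$
$T{\left(H \right)} = 47 \sqrt{H}$
$T{\left(65 \right)} + v{\left(d{\left(M{\left(4 \right)},3 \right)} \right)} = 47 \sqrt{65} + \frac{3 + \frac{3}{2}}{6 + \frac{3}{2}} = 47 \sqrt{65} + \frac{1}{\frac{15}{2}} \cdot \frac{9}{2} = 47 \sqrt{65} + \frac{2}{15} \cdot \frac{9}{2} = 47 \sqrt{65} + \frac{3}{5} = \frac{3}{5} + 47 \sqrt{65}$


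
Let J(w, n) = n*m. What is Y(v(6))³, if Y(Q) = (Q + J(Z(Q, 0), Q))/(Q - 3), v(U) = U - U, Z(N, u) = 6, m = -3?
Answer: 0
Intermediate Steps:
v(U) = 0
J(w, n) = -3*n (J(w, n) = n*(-3) = -3*n)
Y(Q) = -2*Q/(-3 + Q) (Y(Q) = (Q - 3*Q)/(Q - 3) = (-2*Q)/(-3 + Q) = -2*Q/(-3 + Q))
Y(v(6))³ = (-2*0/(-3 + 0))³ = (-2*0/(-3))³ = (-2*0*(-⅓))³ = 0³ = 0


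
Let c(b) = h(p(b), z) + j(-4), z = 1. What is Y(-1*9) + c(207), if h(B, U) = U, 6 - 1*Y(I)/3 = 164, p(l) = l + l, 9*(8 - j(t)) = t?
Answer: -4181/9 ≈ -464.56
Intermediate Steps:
j(t) = 8 - t/9
p(l) = 2*l
Y(I) = -474 (Y(I) = 18 - 3*164 = 18 - 492 = -474)
c(b) = 85/9 (c(b) = 1 + (8 - ⅑*(-4)) = 1 + (8 + 4/9) = 1 + 76/9 = 85/9)
Y(-1*9) + c(207) = -474 + 85/9 = -4181/9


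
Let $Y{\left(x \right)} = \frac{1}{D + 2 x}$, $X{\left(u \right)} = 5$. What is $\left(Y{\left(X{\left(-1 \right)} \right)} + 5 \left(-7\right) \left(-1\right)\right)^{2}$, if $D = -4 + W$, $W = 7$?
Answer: $\frac{207936}{169} \approx 1230.4$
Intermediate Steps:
$D = 3$ ($D = -4 + 7 = 3$)
$Y{\left(x \right)} = \frac{1}{3 + 2 x}$
$\left(Y{\left(X{\left(-1 \right)} \right)} + 5 \left(-7\right) \left(-1\right)\right)^{2} = \left(\frac{1}{3 + 2 \cdot 5} + 5 \left(-7\right) \left(-1\right)\right)^{2} = \left(\frac{1}{3 + 10} - -35\right)^{2} = \left(\frac{1}{13} + 35\right)^{2} = \left(\frac{456}{13}\right)^{2} = \frac{207936}{169}$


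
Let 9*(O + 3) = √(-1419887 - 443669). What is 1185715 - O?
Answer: 1185718 - 2*I*√465889/9 ≈ 1.1857e+6 - 151.68*I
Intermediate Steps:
O = -3 + 2*I*√465889/9 (O = -3 + √(-1419887 - 443669)/9 = -3 + √(-1863556)/9 = -3 + (2*I*√465889)/9 = -3 + 2*I*√465889/9 ≈ -3.0 + 151.68*I)
1185715 - O = 1185715 - (-3 + 2*I*√465889/9) = 1185715 + (3 - 2*I*√465889/9) = 1185718 - 2*I*√465889/9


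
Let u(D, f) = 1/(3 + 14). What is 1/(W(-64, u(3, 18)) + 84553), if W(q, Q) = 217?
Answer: 1/84770 ≈ 1.1797e-5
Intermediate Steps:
u(D, f) = 1/17
1/(W(-64, u(3, 18)) + 84553) = 1/(217 + 84553) = 1/84770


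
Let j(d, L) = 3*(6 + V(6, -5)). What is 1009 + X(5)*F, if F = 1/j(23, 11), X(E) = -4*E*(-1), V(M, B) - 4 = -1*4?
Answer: 9091/9 ≈ 1010.1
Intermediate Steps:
V(M, B) = 0 (V(M, B) = 4 - 1*4 = 4 - 4 = 0)
X(E) = 4*E
j(d, L) = 18 (j(d, L) = 3*(6 + 0) = 3*6 = 18)
F = 1/18 ≈ 0.055556
1009 + X(5)*F = 1009 + (4*5)*(1/18) = 1009 + 20*(1/18) = 1009 + 10/9 = 9091/9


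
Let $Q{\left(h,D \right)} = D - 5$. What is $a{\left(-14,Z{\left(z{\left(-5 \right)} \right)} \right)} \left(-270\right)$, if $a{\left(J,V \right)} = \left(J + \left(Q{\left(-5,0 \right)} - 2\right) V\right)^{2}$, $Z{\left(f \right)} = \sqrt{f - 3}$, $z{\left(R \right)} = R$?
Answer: $52920 - 105840 i \sqrt{2} \approx 52920.0 - 1.4968 \cdot 10^{5} i$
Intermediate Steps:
$Q{\left(h,D \right)} = -5 + D$
$Z{\left(f \right)} = \sqrt{-3 + f}$
$a{\left(J,V \right)} = \left(J - 7 V\right)^{2}$ ($a{\left(J,V \right)} = \left(J + \left(\left(-5 + 0\right) - 2\right) V\right)^{2} = \left(J + \left(-5 - 2\right) V\right)^{2} = \left(J - 7 V\right)^{2}$)
$a{\left(-14,Z{\left(z{\left(-5 \right)} \right)} \right)} \left(-270\right) = \left(-14 - 7 \sqrt{-3 - 5}\right)^{2} \left(-270\right) = \left(-14 - 7 \sqrt{-8}\right)^{2} \left(-270\right) = \left(-14 - 7 \cdot 2 i \sqrt{2}\right)^{2} \left(-270\right) = \left(-14 - 14 i \sqrt{2}\right)^{2} \left(-270\right) = - 270 \left(-14 - 14 i \sqrt{2}\right)^{2}$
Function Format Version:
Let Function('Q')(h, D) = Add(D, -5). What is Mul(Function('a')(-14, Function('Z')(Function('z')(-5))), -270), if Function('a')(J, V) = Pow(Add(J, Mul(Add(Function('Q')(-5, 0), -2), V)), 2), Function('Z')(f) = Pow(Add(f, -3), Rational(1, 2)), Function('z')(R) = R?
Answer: Add(52920, Mul(-105840, I, Pow(2, Rational(1, 2)))) ≈ Add(52920., Mul(-1.4968e+5, I))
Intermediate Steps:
Function('Q')(h, D) = Add(-5, D)
Function('Z')(f) = Pow(Add(-3, f), Rational(1, 2))
Function('a')(J, V) = Pow(Add(J, Mul(-7, V)), 2) (Function('a')(J, V) = Pow(Add(J, Mul(Add(Add(-5, 0), -2), V)), 2) = Pow(Add(J, Mul(Add(-5, -2), V)), 2) = Pow(Add(J, Mul(-7, V)), 2))
Mul(Function('a')(-14, Function('Z')(Function('z')(-5))), -270) = Mul(Pow(Add(-14, Mul(-7, Pow(Add(-3, -5), Rational(1, 2)))), 2), -270) = Mul(Pow(Add(-14, Mul(-7, Pow(-8, Rational(1, 2)))), 2), -270) = Mul(Pow(Add(-14, Mul(-7, Mul(2, I, Pow(2, Rational(1, 2))))), 2), -270) = Mul(Pow(Add(-14, Mul(-14, I, Pow(2, Rational(1, 2)))), 2), -270) = Mul(-270, Pow(Add(-14, Mul(-14, I, Pow(2, Rational(1, 2)))), 2))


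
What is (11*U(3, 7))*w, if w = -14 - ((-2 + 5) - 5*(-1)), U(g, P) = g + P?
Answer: -2420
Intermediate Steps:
U(g, P) = P + g
w = -22 (w = -14 - (3 + 5) = -14 - 1*8 = -14 - 8 = -22)
(11*U(3, 7))*w = (11*(7 + 3))*(-22) = (11*10)*(-22) = 110*(-22) = -2420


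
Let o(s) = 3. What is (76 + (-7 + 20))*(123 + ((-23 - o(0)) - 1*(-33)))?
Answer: 11570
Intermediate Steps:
(76 + (-7 + 20))*(123 + ((-23 - o(0)) - 1*(-33))) = (76 + (-7 + 20))*(123 + ((-23 - 1*3) - 1*(-33))) = (76 + 13)*(123 + ((-23 - 3) + 33)) = 89*(123 + (-26 + 33)) = 89*(123 + 7) = 89*130 = 11570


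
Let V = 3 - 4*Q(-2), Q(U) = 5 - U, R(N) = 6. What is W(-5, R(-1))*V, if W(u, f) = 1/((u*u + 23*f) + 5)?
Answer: -25/168 ≈ -0.14881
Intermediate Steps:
W(u, f) = 1/(5 + u² + 23*f) (W(u, f) = 1/((u² + 23*f) + 5) = 1/(5 + u² + 23*f))
V = -25 (V = 3 - 4*(5 - 1*(-2)) = 3 - 4*(5 + 2) = 3 - 4*7 = 3 - 28 = -25)
W(-5, R(-1))*V = -25/(5 + (-5)² + 23*6) = -25/(5 + 25 + 138) = -25/168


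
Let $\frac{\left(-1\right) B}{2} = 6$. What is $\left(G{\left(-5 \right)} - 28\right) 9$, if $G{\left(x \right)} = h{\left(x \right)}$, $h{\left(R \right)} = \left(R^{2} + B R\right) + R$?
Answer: $468$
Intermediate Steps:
$B = -12$ ($B = \left(-2\right) 6 = -12$)
$h{\left(R \right)} = R^{2} - 11 R$ ($h{\left(R \right)} = \left(R^{2} - 12 R\right) + R = R^{2} - 11 R$)
$G{\left(x \right)} = x \left(-11 + x\right)$
$\left(G{\left(-5 \right)} - 28\right) 9 = \left(- 5 \left(-11 - 5\right) - 28\right) 9 = \left(\left(-5\right) \left(-16\right) - 28\right) 9 = \left(80 - 28\right) 9 = 52 \cdot 9 = 468$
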